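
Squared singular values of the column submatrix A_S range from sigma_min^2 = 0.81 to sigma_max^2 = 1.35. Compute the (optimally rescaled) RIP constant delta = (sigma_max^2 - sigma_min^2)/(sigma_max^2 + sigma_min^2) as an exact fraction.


lambda_max - lambda_min = 1.35 - 0.81 = 0.54.
lambda_max + lambda_min = 1.35 + 0.81 = 2.16.
delta = 0.54/2.16 = 54/216 = 1/4.

1/4


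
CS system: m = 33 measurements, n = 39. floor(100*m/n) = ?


100*m/n = 100*33/39 ≈ 84.6154.
floor = 84.

84


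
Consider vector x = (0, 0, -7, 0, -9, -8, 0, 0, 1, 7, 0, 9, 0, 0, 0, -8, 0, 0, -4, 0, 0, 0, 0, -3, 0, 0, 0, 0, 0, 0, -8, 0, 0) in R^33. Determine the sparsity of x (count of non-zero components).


Non-zero positions: [2, 4, 5, 8, 9, 11, 15, 18, 23, 30].
Sparsity = 10.

10


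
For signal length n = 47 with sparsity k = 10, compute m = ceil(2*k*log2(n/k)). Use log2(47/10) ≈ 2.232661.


log2(n/k) = log2(47/10) ≈ 2.232661.
2*k*log2(n/k) ≈ 2*10*2.232661 = 44.65322.
m = ceil(44.65322) = 45.

45


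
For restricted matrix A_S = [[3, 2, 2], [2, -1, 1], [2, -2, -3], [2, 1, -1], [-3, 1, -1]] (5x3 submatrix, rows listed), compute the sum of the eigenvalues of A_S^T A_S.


Sum of eigenvalues of A_S^T A_S = trace(A_S^T A_S) = sum of squared column norms of A_S.
A_S^T A_S diagonal: [30, 11, 16].
trace = 30 + 11 + 16 = 57.

57


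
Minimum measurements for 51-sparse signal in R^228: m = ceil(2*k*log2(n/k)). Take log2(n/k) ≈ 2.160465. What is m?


log2(n/k) = log2(228/51) ≈ 2.160465.
2*k*log2(n/k) ≈ 2*51*2.160465 = 220.36743.
m = ceil(220.36743) = 221.

221


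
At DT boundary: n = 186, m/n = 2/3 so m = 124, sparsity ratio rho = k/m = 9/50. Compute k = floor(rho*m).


m = 2/3*186 = 124.
rho = 9/50.
rho*m = 9/50*124 = 22.32.
k = floor(22.32) = 22.

22


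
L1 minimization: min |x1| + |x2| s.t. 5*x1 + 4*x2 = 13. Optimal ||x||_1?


Axis intercepts:
  x1 = 13/5, x2 = 0: L1 = 13/5
  x1 = 0, x2 = 13/4: L1 = 13/4
x* = (13/5, 0)
||x*||_1 = 13/5.

13/5


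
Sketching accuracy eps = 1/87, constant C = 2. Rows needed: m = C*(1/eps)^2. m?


1/eps = 87.
(1/eps)^2 = 7569.
m = 2*7569 = 15138.

15138


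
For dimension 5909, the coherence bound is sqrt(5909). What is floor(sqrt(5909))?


76^2 = 5776 <= 5909 < 5929 = 77^2, so 76 <= sqrt(5909) < 77.
floor(sqrt(5909)) = 76.

76


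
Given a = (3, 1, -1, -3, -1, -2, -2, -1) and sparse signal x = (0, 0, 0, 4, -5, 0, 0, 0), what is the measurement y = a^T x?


Non-zero terms: ['-3*4', '-1*-5']
Products: [-12, 5]
y = sum = -7.

-7


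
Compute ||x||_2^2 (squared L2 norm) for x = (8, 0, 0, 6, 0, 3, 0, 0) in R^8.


Non-zero entries: [(0, 8), (3, 6), (5, 3)]
Squares: [64, 36, 9]
||x||_2^2 = sum = 109.

109


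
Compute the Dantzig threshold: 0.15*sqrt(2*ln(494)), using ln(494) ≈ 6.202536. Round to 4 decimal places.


ln(494) ≈ 6.202536.
2*ln(n) ≈ 12.405072.
sqrt(2*ln(n)) ≈ sqrt(12.405072) ≈ 3.522083.
threshold ≈ 0.15*3.522083 = 0.52831245 ≈ 0.5283.

0.5283


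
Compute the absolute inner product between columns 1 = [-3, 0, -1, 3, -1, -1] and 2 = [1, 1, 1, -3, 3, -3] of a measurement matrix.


Inner product: -3*1 + 0*1 + -1*1 + 3*-3 + -1*3 + -1*-3
Products: [-3, 0, -1, -9, -3, 3]
Sum = -13.
|dot| = 13.

13


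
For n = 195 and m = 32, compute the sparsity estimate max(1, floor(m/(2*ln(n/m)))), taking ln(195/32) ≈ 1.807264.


n/m = 195/32.
ln(n/m) ≈ 1.807264.
2*ln(n/m) ≈ 3.614528.
m/(2*ln(n/m)) ≈ 32/3.614528 ≈ 8.8532.
floor = 8.
k_max = max(1, 8) = 8.

8


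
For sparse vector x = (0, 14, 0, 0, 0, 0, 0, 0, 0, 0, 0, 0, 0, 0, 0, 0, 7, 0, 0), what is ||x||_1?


Non-zero entries: [(1, 14), (16, 7)]
Absolute values: [14, 7]
||x||_1 = sum = 21.

21


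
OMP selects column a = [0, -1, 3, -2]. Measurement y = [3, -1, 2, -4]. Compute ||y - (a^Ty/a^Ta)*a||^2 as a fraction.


a^T a = 14.
a^T y = 15.
coeff = 15/14 = 15/14.
||r||^2 = 195/14.

195/14


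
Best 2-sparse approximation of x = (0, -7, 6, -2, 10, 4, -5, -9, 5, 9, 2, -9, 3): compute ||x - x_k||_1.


Sorted |x_i| descending: [10, 9, 9, 9, 7, 6, 5, 5, 4, 3, 2, 2, 0]
Keep top 2: [10, 9]
Tail entries: [9, 9, 7, 6, 5, 5, 4, 3, 2, 2, 0]
L1 error = sum of tail = 52.

52


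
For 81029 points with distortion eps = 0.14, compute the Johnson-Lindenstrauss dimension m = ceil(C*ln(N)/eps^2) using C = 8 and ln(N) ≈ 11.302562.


ln(81029) ≈ 11.302562.
eps^2 = 0.14^2 = 0.0196.
C*ln(N)/eps^2 ≈ 8*11.302562/0.0196 ≈ 4613.2906.
m = ceil(4613.2906) = 4614.

4614


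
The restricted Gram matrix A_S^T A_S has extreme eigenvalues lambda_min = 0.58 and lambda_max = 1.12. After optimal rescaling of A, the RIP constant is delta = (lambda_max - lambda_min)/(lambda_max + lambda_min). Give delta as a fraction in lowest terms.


lambda_max - lambda_min = 1.12 - 0.58 = 0.54.
lambda_max + lambda_min = 1.12 + 0.58 = 1.70.
delta = 0.54/1.70 = 54/170 = 27/85.

27/85


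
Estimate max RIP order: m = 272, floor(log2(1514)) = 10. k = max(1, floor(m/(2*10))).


floor(log2(1514)) = 10.
2*10 = 20.
m/(2*floor(log2(n))) = 272/20 ≈ 13.6.
floor = 13.
k = max(1, 13) = 13.

13


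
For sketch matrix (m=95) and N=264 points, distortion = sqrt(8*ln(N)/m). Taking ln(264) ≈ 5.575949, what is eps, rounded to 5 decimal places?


ln(264) ≈ 5.575949.
8*ln(N)/m ≈ 8*5.575949/95 ≈ 0.4695536.
eps = sqrt(0.4695536) ≈ 0.6852398 ≈ 0.68524.

0.68524


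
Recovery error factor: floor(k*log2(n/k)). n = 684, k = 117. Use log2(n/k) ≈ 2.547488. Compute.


log2(n/k) = log2(684/117) ≈ 2.547488.
k*log2(n/k) ≈ 117*2.547488 = 298.056096.
floor(298.056096) = 298.

298


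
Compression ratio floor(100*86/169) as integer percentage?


100*m/n = 100*86/169 ≈ 50.8876.
floor = 50.

50


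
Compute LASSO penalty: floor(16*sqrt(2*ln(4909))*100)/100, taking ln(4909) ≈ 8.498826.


ln(4909) ≈ 8.498826.
2*ln(n) ≈ 16.997652.
sqrt(2*ln(n)) ≈ sqrt(16.997652) ≈ 4.122821.
lambda ≈ 16*4.122821 = 65.965136.
floor(lambda*100)/100 = 65.96.

65.96


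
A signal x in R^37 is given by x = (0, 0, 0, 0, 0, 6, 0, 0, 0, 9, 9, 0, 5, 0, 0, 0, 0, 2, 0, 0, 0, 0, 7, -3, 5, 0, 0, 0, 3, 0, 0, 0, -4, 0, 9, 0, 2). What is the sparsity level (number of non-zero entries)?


Non-zero positions: [5, 9, 10, 12, 17, 22, 23, 24, 28, 32, 34, 36].
Sparsity = 12.

12


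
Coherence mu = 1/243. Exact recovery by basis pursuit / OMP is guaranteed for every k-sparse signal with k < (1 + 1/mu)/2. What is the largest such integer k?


1/mu = 243.
1 + 1/mu = 244.
(1 + 1/mu)/2 = 122 is an integer and the inequality is strict, so k_max = 122 - 1 = 121.

121


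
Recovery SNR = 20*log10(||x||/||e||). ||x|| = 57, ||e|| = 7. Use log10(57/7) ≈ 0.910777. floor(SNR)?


||x||/||e|| = 57/7.
log10(57/7) ≈ 0.910777.
20*log10(||x||/||e||) ≈ 20*0.910777 = 18.21554.
floor(18.21554) = 18.

18


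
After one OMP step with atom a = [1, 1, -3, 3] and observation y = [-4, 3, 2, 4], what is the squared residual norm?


a^T a = 20.
a^T y = 5.
coeff = 5/20 = 1/4.
||r||^2 = 175/4.

175/4


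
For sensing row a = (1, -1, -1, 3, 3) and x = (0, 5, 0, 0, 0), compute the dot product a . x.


Non-zero terms: ['-1*5']
Products: [-5]
y = sum = -5.

-5


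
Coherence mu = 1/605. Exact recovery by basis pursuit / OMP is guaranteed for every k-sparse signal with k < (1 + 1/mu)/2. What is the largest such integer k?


1/mu = 605.
1 + 1/mu = 606.
(1 + 1/mu)/2 = 303 is an integer and the inequality is strict, so k_max = 303 - 1 = 302.

302


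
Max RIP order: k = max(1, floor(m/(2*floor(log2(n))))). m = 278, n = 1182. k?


floor(log2(1182)) = 10.
2*10 = 20.
m/(2*floor(log2(n))) = 278/20 ≈ 13.9.
floor = 13.
k = max(1, 13) = 13.

13


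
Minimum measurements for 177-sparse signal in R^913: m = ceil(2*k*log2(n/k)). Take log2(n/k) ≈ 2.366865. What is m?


log2(n/k) = log2(913/177) ≈ 2.366865.
2*k*log2(n/k) ≈ 2*177*2.366865 = 837.87021.
m = ceil(837.87021) = 838.

838


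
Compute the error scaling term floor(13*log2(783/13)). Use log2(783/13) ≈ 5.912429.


log2(n/k) = log2(783/13) ≈ 5.912429.
k*log2(n/k) ≈ 13*5.912429 = 76.861577.
floor(76.861577) = 76.

76


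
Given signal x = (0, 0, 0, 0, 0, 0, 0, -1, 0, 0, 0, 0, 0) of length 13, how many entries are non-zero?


Non-zero positions: [7].
Sparsity = 1.

1


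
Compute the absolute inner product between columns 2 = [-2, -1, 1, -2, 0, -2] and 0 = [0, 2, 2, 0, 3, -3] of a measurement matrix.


Inner product: -2*0 + -1*2 + 1*2 + -2*0 + 0*3 + -2*-3
Products: [0, -2, 2, 0, 0, 6]
Sum = 6.
|dot| = 6.

6


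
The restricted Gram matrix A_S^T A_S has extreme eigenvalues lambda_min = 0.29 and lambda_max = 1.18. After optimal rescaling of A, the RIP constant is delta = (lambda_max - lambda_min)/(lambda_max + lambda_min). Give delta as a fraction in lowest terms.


lambda_max - lambda_min = 1.18 - 0.29 = 0.89.
lambda_max + lambda_min = 1.18 + 0.29 = 1.47.
delta = 0.89/1.47 = 89/147.

89/147


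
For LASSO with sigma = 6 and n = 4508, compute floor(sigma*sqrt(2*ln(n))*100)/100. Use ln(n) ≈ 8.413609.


ln(4508) ≈ 8.413609.
2*ln(n) ≈ 16.827218.
sqrt(2*ln(n)) ≈ sqrt(16.827218) ≈ 4.102099.
lambda ≈ 6*4.102099 = 24.612594.
floor(lambda*100)/100 = 24.61.

24.61


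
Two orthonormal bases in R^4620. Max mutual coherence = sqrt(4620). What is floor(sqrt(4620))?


67^2 = 4489 <= 4620 < 4624 = 68^2, so 67 <= sqrt(4620) < 68.
floor(sqrt(4620)) = 67.

67


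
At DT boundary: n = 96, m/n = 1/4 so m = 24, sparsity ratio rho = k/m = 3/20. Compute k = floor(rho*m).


m = 1/4*96 = 24.
rho = 3/20.
rho*m = 3/20*24 = 3.6.
k = floor(3.6) = 3.

3


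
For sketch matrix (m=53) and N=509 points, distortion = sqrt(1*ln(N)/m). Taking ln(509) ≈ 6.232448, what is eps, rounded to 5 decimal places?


ln(509) ≈ 6.232448.
1*ln(N)/m ≈ 1*6.232448/53 ≈ 0.11759336.
eps = sqrt(0.11759336) ≈ 0.3429189 ≈ 0.34292.

0.34292


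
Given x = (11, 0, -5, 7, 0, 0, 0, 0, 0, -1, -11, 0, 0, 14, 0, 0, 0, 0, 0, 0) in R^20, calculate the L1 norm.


Non-zero entries: [(0, 11), (2, -5), (3, 7), (9, -1), (10, -11), (13, 14)]
Absolute values: [11, 5, 7, 1, 11, 14]
||x||_1 = sum = 49.

49


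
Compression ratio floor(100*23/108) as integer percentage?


100*m/n = 100*23/108 ≈ 21.2963.
floor = 21.

21


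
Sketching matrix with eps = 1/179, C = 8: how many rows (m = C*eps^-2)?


1/eps = 179.
(1/eps)^2 = 32041.
m = 8*32041 = 256328.

256328


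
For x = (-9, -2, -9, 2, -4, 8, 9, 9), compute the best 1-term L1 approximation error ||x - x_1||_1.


Sorted |x_i| descending: [9, 9, 9, 9, 8, 4, 2, 2]
Keep top 1: [9]
Tail entries: [9, 9, 9, 8, 4, 2, 2]
L1 error = sum of tail = 43.

43


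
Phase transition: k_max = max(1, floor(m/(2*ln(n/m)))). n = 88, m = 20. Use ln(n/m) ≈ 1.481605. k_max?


n/m = 88/20 = 22/5.
ln(n/m) ≈ 1.481605.
2*ln(n/m) ≈ 2.96321.
m/(2*ln(n/m)) ≈ 20/2.96321 ≈ 6.7494.
floor = 6.
k_max = max(1, 6) = 6.

6


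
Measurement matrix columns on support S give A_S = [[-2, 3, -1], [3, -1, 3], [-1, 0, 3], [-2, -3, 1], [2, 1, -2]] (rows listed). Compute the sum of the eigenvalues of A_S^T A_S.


Sum of eigenvalues of A_S^T A_S = trace(A_S^T A_S) = sum of squared column norms of A_S.
A_S^T A_S diagonal: [22, 20, 24].
trace = 22 + 20 + 24 = 66.

66


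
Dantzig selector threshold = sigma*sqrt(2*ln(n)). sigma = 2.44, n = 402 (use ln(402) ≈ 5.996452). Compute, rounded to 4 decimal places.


ln(402) ≈ 5.996452.
2*ln(n) ≈ 11.992904.
sqrt(2*ln(n)) ≈ sqrt(11.992904) ≈ 3.463077.
threshold ≈ 2.44*3.463077 = 8.44990788 ≈ 8.4499.

8.4499


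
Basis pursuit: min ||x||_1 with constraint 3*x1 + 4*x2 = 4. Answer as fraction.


Axis intercepts:
  x1 = 4/3, x2 = 0: L1 = 4/3
  x1 = 0, x2 = 1: L1 = 1
x* = (0, 1)
||x*||_1 = 1.

1


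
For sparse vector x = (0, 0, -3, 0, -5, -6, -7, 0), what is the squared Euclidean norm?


Non-zero entries: [(2, -3), (4, -5), (5, -6), (6, -7)]
Squares: [9, 25, 36, 49]
||x||_2^2 = sum = 119.

119


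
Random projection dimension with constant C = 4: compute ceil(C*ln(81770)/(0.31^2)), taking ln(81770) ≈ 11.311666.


ln(81770) ≈ 11.311666.
eps^2 = 0.31^2 = 0.0961.
C*ln(N)/eps^2 ≈ 4*11.311666/0.0961 ≈ 470.829.
m = ceil(470.829) = 471.

471


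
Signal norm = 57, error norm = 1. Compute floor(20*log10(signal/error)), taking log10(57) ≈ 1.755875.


||x||/||e|| = 57/1 = 57.
log10(57) ≈ 1.755875.
20*log10(||x||/||e||) ≈ 20*1.755875 = 35.1175.
floor(35.1175) = 35.

35


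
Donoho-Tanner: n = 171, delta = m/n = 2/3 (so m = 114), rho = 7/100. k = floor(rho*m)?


m = 2/3*171 = 114.
rho = 7/100.
rho*m = 7/100*114 = 7.98.
k = floor(7.98) = 7.

7


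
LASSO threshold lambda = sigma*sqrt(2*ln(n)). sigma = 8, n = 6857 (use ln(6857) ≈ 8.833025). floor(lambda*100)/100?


ln(6857) ≈ 8.833025.
2*ln(n) ≈ 17.66605.
sqrt(2*ln(n)) ≈ sqrt(17.66605) ≈ 4.2031.
lambda ≈ 8*4.2031 = 33.6248.
floor(lambda*100)/100 = 33.62.

33.62


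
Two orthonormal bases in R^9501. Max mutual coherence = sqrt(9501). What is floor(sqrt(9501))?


97^2 = 9409 <= 9501 < 9604 = 98^2, so 97 <= sqrt(9501) < 98.
floor(sqrt(9501)) = 97.

97


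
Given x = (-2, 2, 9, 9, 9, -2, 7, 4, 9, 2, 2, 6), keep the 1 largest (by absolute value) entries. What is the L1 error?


Sorted |x_i| descending: [9, 9, 9, 9, 7, 6, 4, 2, 2, 2, 2, 2]
Keep top 1: [9]
Tail entries: [9, 9, 9, 7, 6, 4, 2, 2, 2, 2, 2]
L1 error = sum of tail = 54.

54


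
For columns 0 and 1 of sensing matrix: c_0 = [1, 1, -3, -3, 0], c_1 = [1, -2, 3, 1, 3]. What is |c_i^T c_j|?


Inner product: 1*1 + 1*-2 + -3*3 + -3*1 + 0*3
Products: [1, -2, -9, -3, 0]
Sum = -13.
|dot| = 13.

13


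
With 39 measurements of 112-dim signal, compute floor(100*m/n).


100*m/n = 100*39/112 ≈ 34.8214.
floor = 34.

34


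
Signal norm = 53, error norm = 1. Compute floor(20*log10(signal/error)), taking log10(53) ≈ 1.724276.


||x||/||e|| = 53/1 = 53.
log10(53) ≈ 1.724276.
20*log10(||x||/||e||) ≈ 20*1.724276 = 34.48552.
floor(34.48552) = 34.

34


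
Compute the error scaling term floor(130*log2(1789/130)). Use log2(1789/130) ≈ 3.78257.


log2(n/k) = log2(1789/130) ≈ 3.78257.
k*log2(n/k) ≈ 130*3.78257 = 491.7341.
floor(491.7341) = 491.

491


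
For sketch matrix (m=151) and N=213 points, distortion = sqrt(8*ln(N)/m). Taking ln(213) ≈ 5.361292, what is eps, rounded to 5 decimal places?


ln(213) ≈ 5.361292.
8*ln(N)/m ≈ 8*5.361292/151 ≈ 0.28404196.
eps = sqrt(0.28404196) ≈ 0.5329559 ≈ 0.53296.

0.53296


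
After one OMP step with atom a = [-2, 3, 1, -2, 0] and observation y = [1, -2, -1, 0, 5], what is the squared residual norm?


a^T a = 18.
a^T y = -9.
coeff = -9/18 = -1/2.
||r||^2 = 53/2.

53/2


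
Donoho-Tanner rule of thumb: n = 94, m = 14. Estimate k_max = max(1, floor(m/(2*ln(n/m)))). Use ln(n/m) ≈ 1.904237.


n/m = 94/14 = 47/7.
ln(n/m) ≈ 1.904237.
2*ln(n/m) ≈ 3.808474.
m/(2*ln(n/m)) ≈ 14/3.808474 ≈ 3.676.
floor = 3.
k_max = max(1, 3) = 3.

3


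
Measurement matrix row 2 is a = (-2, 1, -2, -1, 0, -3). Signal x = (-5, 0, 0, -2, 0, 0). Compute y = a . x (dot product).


Non-zero terms: ['-2*-5', '-1*-2']
Products: [10, 2]
y = sum = 12.

12


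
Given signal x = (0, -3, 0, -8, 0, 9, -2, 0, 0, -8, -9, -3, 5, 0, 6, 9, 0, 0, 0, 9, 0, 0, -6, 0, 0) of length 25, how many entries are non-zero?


Non-zero positions: [1, 3, 5, 6, 9, 10, 11, 12, 14, 15, 19, 22].
Sparsity = 12.

12


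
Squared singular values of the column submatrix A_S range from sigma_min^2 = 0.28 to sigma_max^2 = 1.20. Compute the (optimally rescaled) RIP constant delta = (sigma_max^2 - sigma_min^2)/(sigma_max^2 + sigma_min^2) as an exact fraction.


lambda_max - lambda_min = 1.20 - 0.28 = 0.92.
lambda_max + lambda_min = 1.20 + 0.28 = 1.48.
delta = 0.92/1.48 = 92/148 = 23/37.

23/37


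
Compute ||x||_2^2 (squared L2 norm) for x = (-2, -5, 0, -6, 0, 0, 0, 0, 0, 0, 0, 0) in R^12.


Non-zero entries: [(0, -2), (1, -5), (3, -6)]
Squares: [4, 25, 36]
||x||_2^2 = sum = 65.

65


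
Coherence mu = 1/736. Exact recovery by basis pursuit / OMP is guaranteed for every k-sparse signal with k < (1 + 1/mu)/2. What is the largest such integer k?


1/mu = 736.
1 + 1/mu = 737.
(1 + 1/mu)/2 = 368.5 is not an integer, so k_max = floor(368.5) = 368.

368


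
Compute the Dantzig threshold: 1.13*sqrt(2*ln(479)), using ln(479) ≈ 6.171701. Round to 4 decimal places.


ln(479) ≈ 6.171701.
2*ln(n) ≈ 12.343402.
sqrt(2*ln(n)) ≈ sqrt(12.343402) ≈ 3.513318.
threshold ≈ 1.13*3.513318 = 3.97004934 ≈ 3.9700.

3.9700


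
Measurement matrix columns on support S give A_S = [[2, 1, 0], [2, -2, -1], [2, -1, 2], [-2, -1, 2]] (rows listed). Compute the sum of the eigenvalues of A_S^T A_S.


Sum of eigenvalues of A_S^T A_S = trace(A_S^T A_S) = sum of squared column norms of A_S.
A_S^T A_S diagonal: [16, 7, 9].
trace = 16 + 7 + 9 = 32.

32


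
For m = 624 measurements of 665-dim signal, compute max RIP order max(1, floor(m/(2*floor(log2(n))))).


floor(log2(665)) = 9.
2*9 = 18.
m/(2*floor(log2(n))) = 624/18 ≈ 34.6667.
floor = 34.
k = max(1, 34) = 34.

34


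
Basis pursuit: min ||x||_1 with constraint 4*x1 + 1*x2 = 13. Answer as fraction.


Axis intercepts:
  x1 = 13/4, x2 = 0: L1 = 13/4
  x1 = 0, x2 = 13: L1 = 13
x* = (13/4, 0)
||x*||_1 = 13/4.

13/4


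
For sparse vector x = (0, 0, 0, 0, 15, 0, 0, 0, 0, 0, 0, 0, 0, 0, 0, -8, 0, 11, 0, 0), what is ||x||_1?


Non-zero entries: [(4, 15), (15, -8), (17, 11)]
Absolute values: [15, 8, 11]
||x||_1 = sum = 34.

34


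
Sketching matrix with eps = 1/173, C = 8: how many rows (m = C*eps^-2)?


1/eps = 173.
(1/eps)^2 = 29929.
m = 8*29929 = 239432.

239432


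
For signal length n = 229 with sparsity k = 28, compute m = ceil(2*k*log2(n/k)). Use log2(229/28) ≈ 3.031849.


log2(n/k) = log2(229/28) ≈ 3.031849.
2*k*log2(n/k) ≈ 2*28*3.031849 = 169.783544.
m = ceil(169.783544) = 170.

170


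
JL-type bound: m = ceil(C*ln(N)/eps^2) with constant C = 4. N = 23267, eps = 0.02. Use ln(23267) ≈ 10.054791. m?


ln(23267) ≈ 10.054791.
eps^2 = 0.02^2 = 0.0004.
C*ln(N)/eps^2 ≈ 4*10.054791/0.0004 ≈ 100547.91.
m = ceil(100547.91) = 100548.

100548


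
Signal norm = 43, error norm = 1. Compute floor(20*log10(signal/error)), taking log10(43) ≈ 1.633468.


||x||/||e|| = 43/1 = 43.
log10(43) ≈ 1.633468.
20*log10(||x||/||e||) ≈ 20*1.633468 = 32.66936.
floor(32.66936) = 32.

32


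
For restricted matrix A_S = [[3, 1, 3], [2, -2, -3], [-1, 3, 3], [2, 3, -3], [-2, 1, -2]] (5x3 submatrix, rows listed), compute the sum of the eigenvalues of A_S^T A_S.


Sum of eigenvalues of A_S^T A_S = trace(A_S^T A_S) = sum of squared column norms of A_S.
A_S^T A_S diagonal: [22, 24, 40].
trace = 22 + 24 + 40 = 86.

86


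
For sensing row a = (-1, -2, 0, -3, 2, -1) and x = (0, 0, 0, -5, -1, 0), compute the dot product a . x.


Non-zero terms: ['-3*-5', '2*-1']
Products: [15, -2]
y = sum = 13.

13


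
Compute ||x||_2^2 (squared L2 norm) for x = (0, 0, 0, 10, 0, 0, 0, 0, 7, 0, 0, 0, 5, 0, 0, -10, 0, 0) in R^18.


Non-zero entries: [(3, 10), (8, 7), (12, 5), (15, -10)]
Squares: [100, 49, 25, 100]
||x||_2^2 = sum = 274.

274


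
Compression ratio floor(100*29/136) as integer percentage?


100*m/n = 100*29/136 ≈ 21.3235.
floor = 21.

21


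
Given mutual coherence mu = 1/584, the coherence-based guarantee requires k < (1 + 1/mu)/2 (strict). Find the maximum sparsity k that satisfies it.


1/mu = 584.
1 + 1/mu = 585.
(1 + 1/mu)/2 = 292.5 is not an integer, so k_max = floor(292.5) = 292.

292


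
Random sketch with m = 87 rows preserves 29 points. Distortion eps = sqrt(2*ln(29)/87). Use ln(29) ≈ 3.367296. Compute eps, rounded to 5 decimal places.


ln(29) ≈ 3.367296.
2*ln(N)/m ≈ 2*3.367296/87 ≈ 0.0774091.
eps = sqrt(0.0774091) ≈ 0.2782249 ≈ 0.27822.

0.27822


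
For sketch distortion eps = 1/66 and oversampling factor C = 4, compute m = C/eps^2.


1/eps = 66.
(1/eps)^2 = 4356.
m = 4*4356 = 17424.

17424


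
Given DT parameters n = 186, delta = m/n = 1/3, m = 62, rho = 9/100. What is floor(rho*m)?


m = 1/3*186 = 62.
rho = 9/100.
rho*m = 9/100*62 = 5.58.
k = floor(5.58) = 5.

5


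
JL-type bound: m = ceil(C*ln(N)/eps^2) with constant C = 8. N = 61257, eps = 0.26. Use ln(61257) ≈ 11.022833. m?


ln(61257) ≈ 11.022833.
eps^2 = 0.26^2 = 0.0676.
C*ln(N)/eps^2 ≈ 8*11.022833/0.0676 ≈ 1304.4773.
m = ceil(1304.4773) = 1305.

1305


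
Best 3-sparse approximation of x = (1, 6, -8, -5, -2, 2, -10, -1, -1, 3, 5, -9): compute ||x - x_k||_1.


Sorted |x_i| descending: [10, 9, 8, 6, 5, 5, 3, 2, 2, 1, 1, 1]
Keep top 3: [10, 9, 8]
Tail entries: [6, 5, 5, 3, 2, 2, 1, 1, 1]
L1 error = sum of tail = 26.

26


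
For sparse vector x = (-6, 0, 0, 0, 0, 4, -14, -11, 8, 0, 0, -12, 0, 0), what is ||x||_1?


Non-zero entries: [(0, -6), (5, 4), (6, -14), (7, -11), (8, 8), (11, -12)]
Absolute values: [6, 4, 14, 11, 8, 12]
||x||_1 = sum = 55.

55


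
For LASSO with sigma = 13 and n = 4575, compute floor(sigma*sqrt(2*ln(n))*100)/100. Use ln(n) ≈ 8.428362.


ln(4575) ≈ 8.428362.
2*ln(n) ≈ 16.856724.
sqrt(2*ln(n)) ≈ sqrt(16.856724) ≈ 4.105694.
lambda ≈ 13*4.105694 = 53.374022.
floor(lambda*100)/100 = 53.37.

53.37


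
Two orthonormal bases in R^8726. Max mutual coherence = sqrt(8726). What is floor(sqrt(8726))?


93^2 = 8649 <= 8726 < 8836 = 94^2, so 93 <= sqrt(8726) < 94.
floor(sqrt(8726)) = 93.

93


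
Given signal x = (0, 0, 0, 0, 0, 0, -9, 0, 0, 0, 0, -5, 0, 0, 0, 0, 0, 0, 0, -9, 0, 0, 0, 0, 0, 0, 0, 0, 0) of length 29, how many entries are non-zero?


Non-zero positions: [6, 11, 19].
Sparsity = 3.

3


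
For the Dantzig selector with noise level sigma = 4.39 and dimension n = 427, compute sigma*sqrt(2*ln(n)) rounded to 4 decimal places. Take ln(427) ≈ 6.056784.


ln(427) ≈ 6.056784.
2*ln(n) ≈ 12.113568.
sqrt(2*ln(n)) ≈ sqrt(12.113568) ≈ 3.480455.
threshold ≈ 4.39*3.480455 = 15.27919745 ≈ 15.2792.

15.2792


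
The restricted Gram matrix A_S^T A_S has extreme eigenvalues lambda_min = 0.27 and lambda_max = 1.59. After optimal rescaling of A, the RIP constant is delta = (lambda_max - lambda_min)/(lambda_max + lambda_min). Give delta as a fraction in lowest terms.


lambda_max - lambda_min = 1.59 - 0.27 = 1.32.
lambda_max + lambda_min = 1.59 + 0.27 = 1.86.
delta = 1.32/1.86 = 132/186 = 22/31.

22/31


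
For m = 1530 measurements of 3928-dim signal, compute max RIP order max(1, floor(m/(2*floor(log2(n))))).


floor(log2(3928)) = 11.
2*11 = 22.
m/(2*floor(log2(n))) = 1530/22 ≈ 69.5455.
floor = 69.
k = max(1, 69) = 69.

69


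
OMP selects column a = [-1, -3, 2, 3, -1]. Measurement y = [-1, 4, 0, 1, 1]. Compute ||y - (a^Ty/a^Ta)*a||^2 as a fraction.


a^T a = 24.
a^T y = -9.
coeff = -9/24 = -3/8.
||r||^2 = 125/8.

125/8


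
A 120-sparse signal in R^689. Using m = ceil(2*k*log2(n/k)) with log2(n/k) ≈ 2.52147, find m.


log2(n/k) = log2(689/120) ≈ 2.52147.
2*k*log2(n/k) ≈ 2*120*2.52147 = 605.1528.
m = ceil(605.1528) = 606.

606


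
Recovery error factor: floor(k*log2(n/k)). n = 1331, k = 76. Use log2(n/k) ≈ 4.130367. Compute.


log2(n/k) = log2(1331/76) ≈ 4.130367.
k*log2(n/k) ≈ 76*4.130367 = 313.907892.
floor(313.907892) = 313.

313


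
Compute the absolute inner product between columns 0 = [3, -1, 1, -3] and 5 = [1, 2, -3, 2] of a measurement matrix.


Inner product: 3*1 + -1*2 + 1*-3 + -3*2
Products: [3, -2, -3, -6]
Sum = -8.
|dot| = 8.

8


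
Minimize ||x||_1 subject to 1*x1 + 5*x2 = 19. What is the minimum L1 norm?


Axis intercepts:
  x1 = 19, x2 = 0: L1 = 19
  x1 = 0, x2 = 19/5: L1 = 19/5
x* = (0, 19/5)
||x*||_1 = 19/5.

19/5


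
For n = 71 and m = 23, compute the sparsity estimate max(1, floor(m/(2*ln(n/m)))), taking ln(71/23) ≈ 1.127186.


n/m = 71/23.
ln(n/m) ≈ 1.127186.
2*ln(n/m) ≈ 2.254372.
m/(2*ln(n/m)) ≈ 23/2.254372 ≈ 10.2024.
floor = 10.
k_max = max(1, 10) = 10.

10


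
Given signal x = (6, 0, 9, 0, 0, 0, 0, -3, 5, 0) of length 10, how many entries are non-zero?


Non-zero positions: [0, 2, 7, 8].
Sparsity = 4.

4


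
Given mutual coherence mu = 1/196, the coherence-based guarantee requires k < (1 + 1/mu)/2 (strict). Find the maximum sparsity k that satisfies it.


1/mu = 196.
1 + 1/mu = 197.
(1 + 1/mu)/2 = 98.5 is not an integer, so k_max = floor(98.5) = 98.

98


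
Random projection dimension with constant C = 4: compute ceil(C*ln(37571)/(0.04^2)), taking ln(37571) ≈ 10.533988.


ln(37571) ≈ 10.533988.
eps^2 = 0.04^2 = 0.0016.
C*ln(N)/eps^2 ≈ 4*10.533988/0.0016 ≈ 26334.97.
m = ceil(26334.97) = 26335.

26335


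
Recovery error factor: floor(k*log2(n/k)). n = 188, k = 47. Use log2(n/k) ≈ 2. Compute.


log2(n/k) = log2(188/47) ≈ 2.
k*log2(n/k) ≈ 47*2 = 94.
floor(94) = 94.

94


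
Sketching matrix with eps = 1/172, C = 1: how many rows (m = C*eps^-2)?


1/eps = 172.
(1/eps)^2 = 29584.
m = 1*29584 = 29584.

29584


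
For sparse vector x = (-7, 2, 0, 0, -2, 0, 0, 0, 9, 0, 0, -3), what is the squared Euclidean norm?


Non-zero entries: [(0, -7), (1, 2), (4, -2), (8, 9), (11, -3)]
Squares: [49, 4, 4, 81, 9]
||x||_2^2 = sum = 147.

147


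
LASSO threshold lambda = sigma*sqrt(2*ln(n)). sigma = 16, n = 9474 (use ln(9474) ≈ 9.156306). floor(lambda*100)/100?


ln(9474) ≈ 9.156306.
2*ln(n) ≈ 18.312612.
sqrt(2*ln(n)) ≈ sqrt(18.312612) ≈ 4.279324.
lambda ≈ 16*4.279324 = 68.469184.
floor(lambda*100)/100 = 68.46.

68.46


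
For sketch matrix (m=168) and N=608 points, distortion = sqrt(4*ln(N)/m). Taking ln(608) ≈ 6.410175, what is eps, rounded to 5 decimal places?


ln(608) ≈ 6.410175.
4*ln(N)/m ≈ 4*6.410175/168 ≈ 0.15262321.
eps = sqrt(0.15262321) ≈ 0.3906702 ≈ 0.39067.

0.39067


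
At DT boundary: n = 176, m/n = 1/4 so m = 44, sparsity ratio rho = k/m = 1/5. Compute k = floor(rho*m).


m = 1/4*176 = 44.
rho = 1/5.
rho*m = 1/5*44 = 8.8.
k = floor(8.8) = 8.

8


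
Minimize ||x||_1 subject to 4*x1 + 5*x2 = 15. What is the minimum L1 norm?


Axis intercepts:
  x1 = 15/4, x2 = 0: L1 = 15/4
  x1 = 0, x2 = 3: L1 = 3
x* = (0, 3)
||x*||_1 = 3.

3


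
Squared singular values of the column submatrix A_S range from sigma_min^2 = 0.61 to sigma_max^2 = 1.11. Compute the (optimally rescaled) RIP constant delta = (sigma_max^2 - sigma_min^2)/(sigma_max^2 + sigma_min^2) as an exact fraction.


lambda_max - lambda_min = 1.11 - 0.61 = 0.50.
lambda_max + lambda_min = 1.11 + 0.61 = 1.72.
delta = 0.50/1.72 = 50/172 = 25/86.

25/86


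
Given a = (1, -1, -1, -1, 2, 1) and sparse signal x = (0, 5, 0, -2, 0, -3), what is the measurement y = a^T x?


Non-zero terms: ['-1*5', '-1*-2', '1*-3']
Products: [-5, 2, -3]
y = sum = -6.

-6


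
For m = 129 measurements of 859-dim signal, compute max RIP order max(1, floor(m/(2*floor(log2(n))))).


floor(log2(859)) = 9.
2*9 = 18.
m/(2*floor(log2(n))) = 129/18 ≈ 7.1667.
floor = 7.
k = max(1, 7) = 7.

7


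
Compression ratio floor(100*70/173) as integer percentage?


100*m/n = 100*70/173 ≈ 40.4624.
floor = 40.

40


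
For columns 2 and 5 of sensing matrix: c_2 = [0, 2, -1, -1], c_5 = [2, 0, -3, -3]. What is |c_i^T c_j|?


Inner product: 0*2 + 2*0 + -1*-3 + -1*-3
Products: [0, 0, 3, 3]
Sum = 6.
|dot| = 6.

6


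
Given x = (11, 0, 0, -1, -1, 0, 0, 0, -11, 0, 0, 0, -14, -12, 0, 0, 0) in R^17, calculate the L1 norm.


Non-zero entries: [(0, 11), (3, -1), (4, -1), (8, -11), (12, -14), (13, -12)]
Absolute values: [11, 1, 1, 11, 14, 12]
||x||_1 = sum = 50.

50


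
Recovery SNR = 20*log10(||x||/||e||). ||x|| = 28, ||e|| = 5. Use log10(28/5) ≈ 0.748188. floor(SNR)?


||x||/||e|| = 28/5.
log10(28/5) ≈ 0.748188.
20*log10(||x||/||e||) ≈ 20*0.748188 = 14.96376.
floor(14.96376) = 14.

14


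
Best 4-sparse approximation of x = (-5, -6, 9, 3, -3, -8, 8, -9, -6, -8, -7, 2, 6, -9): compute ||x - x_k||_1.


Sorted |x_i| descending: [9, 9, 9, 8, 8, 8, 7, 6, 6, 6, 5, 3, 3, 2]
Keep top 4: [9, 9, 9, 8]
Tail entries: [8, 8, 7, 6, 6, 6, 5, 3, 3, 2]
L1 error = sum of tail = 54.

54


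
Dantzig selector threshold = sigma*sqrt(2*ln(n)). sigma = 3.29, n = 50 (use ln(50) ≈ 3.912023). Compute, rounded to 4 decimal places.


ln(50) ≈ 3.912023.
2*ln(n) ≈ 7.824046.
sqrt(2*ln(n)) ≈ sqrt(7.824046) ≈ 2.79715.
threshold ≈ 3.29*2.79715 = 9.2026235 ≈ 9.2026.

9.2026


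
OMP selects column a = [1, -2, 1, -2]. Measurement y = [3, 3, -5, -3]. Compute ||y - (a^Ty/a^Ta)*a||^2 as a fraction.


a^T a = 10.
a^T y = -2.
coeff = -2/10 = -1/5.
||r||^2 = 258/5.

258/5


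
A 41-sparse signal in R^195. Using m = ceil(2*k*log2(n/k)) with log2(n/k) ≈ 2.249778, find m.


log2(n/k) = log2(195/41) ≈ 2.249778.
2*k*log2(n/k) ≈ 2*41*2.249778 = 184.481796.
m = ceil(184.481796) = 185.

185


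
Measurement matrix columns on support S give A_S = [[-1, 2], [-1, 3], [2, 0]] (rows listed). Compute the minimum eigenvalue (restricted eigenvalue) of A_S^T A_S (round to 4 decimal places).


A_S^T A_S = [[6, -5], [-5, 13]].
trace = 19.
det = 53.
disc = trace^2 - 4*det = 361 - 4*53 = 149.
sqrt(149) ≈ 12.206556.
lam_min = (19 - sqrt(149))/2 ≈ (19 - 12.206556)/2 = 3.396722 ≈ 3.3967.

3.3967


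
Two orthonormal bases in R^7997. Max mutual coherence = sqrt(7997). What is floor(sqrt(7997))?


89^2 = 7921 <= 7997 < 8100 = 90^2, so 89 <= sqrt(7997) < 90.
floor(sqrt(7997)) = 89.

89


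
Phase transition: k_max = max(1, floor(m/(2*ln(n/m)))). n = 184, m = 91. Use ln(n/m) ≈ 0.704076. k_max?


n/m = 184/91.
ln(n/m) ≈ 0.704076.
2*ln(n/m) ≈ 1.408152.
m/(2*ln(n/m)) ≈ 91/1.408152 ≈ 64.6237.
floor = 64.
k_max = max(1, 64) = 64.

64


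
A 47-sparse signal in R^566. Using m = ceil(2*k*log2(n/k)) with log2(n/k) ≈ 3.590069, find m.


log2(n/k) = log2(566/47) ≈ 3.590069.
2*k*log2(n/k) ≈ 2*47*3.590069 = 337.466486.
m = ceil(337.466486) = 338.

338


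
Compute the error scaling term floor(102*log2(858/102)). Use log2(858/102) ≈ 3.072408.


log2(n/k) = log2(858/102) ≈ 3.072408.
k*log2(n/k) ≈ 102*3.072408 = 313.385616.
floor(313.385616) = 313.

313


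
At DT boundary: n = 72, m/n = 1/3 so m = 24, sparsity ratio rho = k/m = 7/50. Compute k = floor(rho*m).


m = 1/3*72 = 24.
rho = 7/50.
rho*m = 7/50*24 = 3.36.
k = floor(3.36) = 3.

3


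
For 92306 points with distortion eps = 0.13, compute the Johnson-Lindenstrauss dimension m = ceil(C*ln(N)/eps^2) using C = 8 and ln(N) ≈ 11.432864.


ln(92306) ≈ 11.432864.
eps^2 = 0.13^2 = 0.0169.
C*ln(N)/eps^2 ≈ 8*11.432864/0.0169 ≈ 5412.0066.
m = ceil(5412.0066) = 5413.

5413


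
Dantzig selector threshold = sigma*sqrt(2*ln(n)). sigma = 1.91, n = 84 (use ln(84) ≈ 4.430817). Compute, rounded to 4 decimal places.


ln(84) ≈ 4.430817.
2*ln(n) ≈ 8.861634.
sqrt(2*ln(n)) ≈ sqrt(8.861634) ≈ 2.97685.
threshold ≈ 1.91*2.97685 = 5.6857835 ≈ 5.6858.

5.6858


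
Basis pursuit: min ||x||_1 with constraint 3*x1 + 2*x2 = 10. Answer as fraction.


Axis intercepts:
  x1 = 10/3, x2 = 0: L1 = 10/3
  x1 = 0, x2 = 5: L1 = 5
x* = (10/3, 0)
||x*||_1 = 10/3.

10/3


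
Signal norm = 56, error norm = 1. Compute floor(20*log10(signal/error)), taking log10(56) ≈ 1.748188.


||x||/||e|| = 56/1 = 56.
log10(56) ≈ 1.748188.
20*log10(||x||/||e||) ≈ 20*1.748188 = 34.96376.
floor(34.96376) = 34.

34


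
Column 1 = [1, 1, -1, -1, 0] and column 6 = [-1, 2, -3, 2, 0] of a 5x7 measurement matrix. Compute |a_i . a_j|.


Inner product: 1*-1 + 1*2 + -1*-3 + -1*2 + 0*0
Products: [-1, 2, 3, -2, 0]
Sum = 2.
|dot| = 2.

2


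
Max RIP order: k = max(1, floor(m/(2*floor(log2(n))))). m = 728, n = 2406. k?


floor(log2(2406)) = 11.
2*11 = 22.
m/(2*floor(log2(n))) = 728/22 ≈ 33.0909.
floor = 33.
k = max(1, 33) = 33.

33


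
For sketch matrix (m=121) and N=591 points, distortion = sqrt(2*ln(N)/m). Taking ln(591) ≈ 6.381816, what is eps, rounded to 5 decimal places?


ln(591) ≈ 6.381816.
2*ln(N)/m ≈ 2*6.381816/121 ≈ 0.10548456.
eps = sqrt(0.10548456) ≈ 0.3247839 ≈ 0.32478.

0.32478


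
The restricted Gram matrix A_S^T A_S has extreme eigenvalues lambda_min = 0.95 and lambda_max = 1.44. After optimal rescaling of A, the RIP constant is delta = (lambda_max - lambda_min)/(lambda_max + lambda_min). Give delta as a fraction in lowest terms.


lambda_max - lambda_min = 1.44 - 0.95 = 0.49.
lambda_max + lambda_min = 1.44 + 0.95 = 2.39.
delta = 0.49/2.39 = 49/239.

49/239


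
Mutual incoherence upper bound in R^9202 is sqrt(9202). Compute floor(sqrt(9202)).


95^2 = 9025 <= 9202 < 9216 = 96^2, so 95 <= sqrt(9202) < 96.
floor(sqrt(9202)) = 95.

95


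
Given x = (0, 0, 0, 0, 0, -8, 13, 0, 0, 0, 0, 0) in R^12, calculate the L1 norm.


Non-zero entries: [(5, -8), (6, 13)]
Absolute values: [8, 13]
||x||_1 = sum = 21.

21


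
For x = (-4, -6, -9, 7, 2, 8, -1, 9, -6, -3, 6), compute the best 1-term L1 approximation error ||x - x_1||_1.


Sorted |x_i| descending: [9, 9, 8, 7, 6, 6, 6, 4, 3, 2, 1]
Keep top 1: [9]
Tail entries: [9, 8, 7, 6, 6, 6, 4, 3, 2, 1]
L1 error = sum of tail = 52.

52


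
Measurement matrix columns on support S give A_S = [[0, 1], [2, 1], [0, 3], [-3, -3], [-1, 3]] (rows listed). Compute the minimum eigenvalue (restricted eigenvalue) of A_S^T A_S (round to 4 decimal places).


A_S^T A_S = [[14, 8], [8, 29]].
trace = 43.
det = 342.
disc = trace^2 - 4*det = 1849 - 4*342 = 481.
sqrt(481) ≈ 21.931712.
lam_min = (43 - sqrt(481))/2 ≈ (43 - 21.931712)/2 = 10.534144 ≈ 10.5341.

10.5341


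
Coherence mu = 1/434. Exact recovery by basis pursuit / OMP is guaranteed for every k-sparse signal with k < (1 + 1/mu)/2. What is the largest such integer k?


1/mu = 434.
1 + 1/mu = 435.
(1 + 1/mu)/2 = 217.5 is not an integer, so k_max = floor(217.5) = 217.

217


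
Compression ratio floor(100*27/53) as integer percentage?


100*m/n = 100*27/53 ≈ 50.9434.
floor = 50.

50


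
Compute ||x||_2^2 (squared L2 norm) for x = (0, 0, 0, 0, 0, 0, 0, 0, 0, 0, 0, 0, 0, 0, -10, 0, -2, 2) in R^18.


Non-zero entries: [(14, -10), (16, -2), (17, 2)]
Squares: [100, 4, 4]
||x||_2^2 = sum = 108.

108


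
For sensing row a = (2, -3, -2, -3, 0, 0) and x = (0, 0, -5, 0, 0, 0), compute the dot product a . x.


Non-zero terms: ['-2*-5']
Products: [10]
y = sum = 10.

10


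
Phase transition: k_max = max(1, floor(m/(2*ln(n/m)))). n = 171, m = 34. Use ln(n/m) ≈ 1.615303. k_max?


n/m = 171/34.
ln(n/m) ≈ 1.615303.
2*ln(n/m) ≈ 3.230606.
m/(2*ln(n/m)) ≈ 34/3.230606 ≈ 10.5243.
floor = 10.
k_max = max(1, 10) = 10.

10


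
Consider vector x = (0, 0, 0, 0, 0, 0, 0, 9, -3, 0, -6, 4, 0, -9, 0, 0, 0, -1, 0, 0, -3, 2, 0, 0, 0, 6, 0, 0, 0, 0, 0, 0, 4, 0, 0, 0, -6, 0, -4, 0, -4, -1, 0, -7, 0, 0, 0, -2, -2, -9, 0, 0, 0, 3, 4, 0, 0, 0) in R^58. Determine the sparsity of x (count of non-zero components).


Non-zero positions: [7, 8, 10, 11, 13, 17, 20, 21, 25, 32, 36, 38, 40, 41, 43, 47, 48, 49, 53, 54].
Sparsity = 20.

20


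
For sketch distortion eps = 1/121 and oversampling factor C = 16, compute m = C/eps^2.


1/eps = 121.
(1/eps)^2 = 14641.
m = 16*14641 = 234256.

234256


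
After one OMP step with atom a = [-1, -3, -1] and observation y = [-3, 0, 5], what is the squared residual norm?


a^T a = 11.
a^T y = -2.
coeff = -2/11 = -2/11.
||r||^2 = 370/11.

370/11


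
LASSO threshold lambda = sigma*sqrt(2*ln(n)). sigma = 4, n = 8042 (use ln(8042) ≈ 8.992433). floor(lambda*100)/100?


ln(8042) ≈ 8.992433.
2*ln(n) ≈ 17.984866.
sqrt(2*ln(n)) ≈ sqrt(17.984866) ≈ 4.240857.
lambda ≈ 4*4.240857 = 16.963428.
floor(lambda*100)/100 = 16.96.

16.96


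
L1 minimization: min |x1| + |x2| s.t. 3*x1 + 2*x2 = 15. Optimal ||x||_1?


Axis intercepts:
  x1 = 5, x2 = 0: L1 = 5
  x1 = 0, x2 = 15/2: L1 = 15/2
x* = (5, 0)
||x*||_1 = 5.

5


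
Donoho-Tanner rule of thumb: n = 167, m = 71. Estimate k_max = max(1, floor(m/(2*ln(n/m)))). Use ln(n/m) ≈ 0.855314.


n/m = 167/71.
ln(n/m) ≈ 0.855314.
2*ln(n/m) ≈ 1.710628.
m/(2*ln(n/m)) ≈ 71/1.710628 ≈ 41.5052.
floor = 41.
k_max = max(1, 41) = 41.

41


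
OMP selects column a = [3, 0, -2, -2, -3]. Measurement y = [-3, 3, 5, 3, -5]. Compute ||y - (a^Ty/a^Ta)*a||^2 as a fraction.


a^T a = 26.
a^T y = -10.
coeff = -10/26 = -5/13.
||r||^2 = 951/13.

951/13


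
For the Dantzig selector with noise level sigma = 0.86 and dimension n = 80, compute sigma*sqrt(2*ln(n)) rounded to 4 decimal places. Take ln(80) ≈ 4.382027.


ln(80) ≈ 4.382027.
2*ln(n) ≈ 8.764054.
sqrt(2*ln(n)) ≈ sqrt(8.764054) ≈ 2.960414.
threshold ≈ 0.86*2.960414 = 2.54595604 ≈ 2.5460.

2.5460


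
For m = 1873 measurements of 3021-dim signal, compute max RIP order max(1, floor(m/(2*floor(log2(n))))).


floor(log2(3021)) = 11.
2*11 = 22.
m/(2*floor(log2(n))) = 1873/22 ≈ 85.1364.
floor = 85.
k = max(1, 85) = 85.

85


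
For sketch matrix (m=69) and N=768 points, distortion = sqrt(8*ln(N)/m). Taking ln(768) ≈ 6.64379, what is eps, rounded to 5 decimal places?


ln(768) ≈ 6.64379.
8*ln(N)/m ≈ 8*6.64379/69 ≈ 0.77029449.
eps = sqrt(0.77029449) ≈ 0.8776642 ≈ 0.87766.

0.87766


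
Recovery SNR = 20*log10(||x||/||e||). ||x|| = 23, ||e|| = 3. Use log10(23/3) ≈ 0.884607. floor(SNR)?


||x||/||e|| = 23/3.
log10(23/3) ≈ 0.884607.
20*log10(||x||/||e||) ≈ 20*0.884607 = 17.69214.
floor(17.69214) = 17.

17


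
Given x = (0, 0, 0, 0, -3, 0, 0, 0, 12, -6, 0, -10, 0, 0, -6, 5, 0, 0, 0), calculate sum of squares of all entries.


Non-zero entries: [(4, -3), (8, 12), (9, -6), (11, -10), (14, -6), (15, 5)]
Squares: [9, 144, 36, 100, 36, 25]
||x||_2^2 = sum = 350.

350


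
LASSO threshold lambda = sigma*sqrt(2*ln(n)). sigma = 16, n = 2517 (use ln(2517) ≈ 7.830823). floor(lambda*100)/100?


ln(2517) ≈ 7.830823.
2*ln(n) ≈ 15.661646.
sqrt(2*ln(n)) ≈ sqrt(15.661646) ≈ 3.95748.
lambda ≈ 16*3.95748 = 63.31968.
floor(lambda*100)/100 = 63.31.

63.31


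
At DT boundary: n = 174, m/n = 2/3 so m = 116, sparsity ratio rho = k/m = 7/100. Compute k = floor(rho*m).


m = 2/3*174 = 116.
rho = 7/100.
rho*m = 7/100*116 = 8.12.
k = floor(8.12) = 8.

8


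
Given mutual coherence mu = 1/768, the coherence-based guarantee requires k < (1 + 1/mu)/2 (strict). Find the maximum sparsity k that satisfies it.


1/mu = 768.
1 + 1/mu = 769.
(1 + 1/mu)/2 = 384.5 is not an integer, so k_max = floor(384.5) = 384.

384


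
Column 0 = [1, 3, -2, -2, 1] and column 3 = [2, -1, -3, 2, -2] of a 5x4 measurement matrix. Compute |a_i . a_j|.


Inner product: 1*2 + 3*-1 + -2*-3 + -2*2 + 1*-2
Products: [2, -3, 6, -4, -2]
Sum = -1.
|dot| = 1.

1


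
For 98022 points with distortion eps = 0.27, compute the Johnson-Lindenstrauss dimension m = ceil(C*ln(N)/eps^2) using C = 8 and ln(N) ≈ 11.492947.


ln(98022) ≈ 11.492947.
eps^2 = 0.27^2 = 0.0729.
C*ln(N)/eps^2 ≈ 8*11.492947/0.0729 ≈ 1261.2288.
m = ceil(1261.2288) = 1262.

1262


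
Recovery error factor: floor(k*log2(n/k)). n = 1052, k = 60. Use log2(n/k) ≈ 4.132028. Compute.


log2(n/k) = log2(1052/60) ≈ 4.132028.
k*log2(n/k) ≈ 60*4.132028 = 247.92168.
floor(247.92168) = 247.

247


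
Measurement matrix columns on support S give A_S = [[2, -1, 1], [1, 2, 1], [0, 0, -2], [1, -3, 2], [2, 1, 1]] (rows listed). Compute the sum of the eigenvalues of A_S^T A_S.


Sum of eigenvalues of A_S^T A_S = trace(A_S^T A_S) = sum of squared column norms of A_S.
A_S^T A_S diagonal: [10, 15, 11].
trace = 10 + 15 + 11 = 36.

36


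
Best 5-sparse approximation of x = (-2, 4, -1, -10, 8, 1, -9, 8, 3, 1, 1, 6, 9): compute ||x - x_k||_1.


Sorted |x_i| descending: [10, 9, 9, 8, 8, 6, 4, 3, 2, 1, 1, 1, 1]
Keep top 5: [10, 9, 9, 8, 8]
Tail entries: [6, 4, 3, 2, 1, 1, 1, 1]
L1 error = sum of tail = 19.

19
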